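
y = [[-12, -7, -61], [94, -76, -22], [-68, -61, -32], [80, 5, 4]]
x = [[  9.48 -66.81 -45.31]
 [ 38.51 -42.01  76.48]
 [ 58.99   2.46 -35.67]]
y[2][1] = -61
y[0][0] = -12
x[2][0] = 58.99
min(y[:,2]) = -61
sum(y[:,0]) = 94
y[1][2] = -22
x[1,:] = [38.51, -42.01, 76.48]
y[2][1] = -61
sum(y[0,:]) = -80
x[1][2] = 76.48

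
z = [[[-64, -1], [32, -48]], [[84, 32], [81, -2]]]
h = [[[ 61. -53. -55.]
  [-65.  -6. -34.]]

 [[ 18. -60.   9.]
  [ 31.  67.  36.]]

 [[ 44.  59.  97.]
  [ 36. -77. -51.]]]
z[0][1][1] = -48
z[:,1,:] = [[32, -48], [81, -2]]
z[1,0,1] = 32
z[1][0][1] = 32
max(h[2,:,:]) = 97.0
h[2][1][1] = -77.0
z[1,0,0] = 84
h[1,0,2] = 9.0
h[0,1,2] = -34.0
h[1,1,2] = 36.0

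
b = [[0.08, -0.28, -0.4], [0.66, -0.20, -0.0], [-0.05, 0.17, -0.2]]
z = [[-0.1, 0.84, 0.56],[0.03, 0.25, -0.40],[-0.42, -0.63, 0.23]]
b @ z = [[0.15, 0.25, 0.06], [-0.07, 0.5, 0.45], [0.09, 0.13, -0.14]]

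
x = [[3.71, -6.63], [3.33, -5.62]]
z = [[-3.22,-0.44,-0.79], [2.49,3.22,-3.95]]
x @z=[[-28.45, -22.98, 23.26], [-24.72, -19.56, 19.57]]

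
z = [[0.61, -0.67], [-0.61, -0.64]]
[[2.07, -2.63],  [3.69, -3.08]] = z@[[-1.44, 0.47], [-4.4, 4.36]]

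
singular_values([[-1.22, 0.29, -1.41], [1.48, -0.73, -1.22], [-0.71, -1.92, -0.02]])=[2.14, 2.04, 1.8]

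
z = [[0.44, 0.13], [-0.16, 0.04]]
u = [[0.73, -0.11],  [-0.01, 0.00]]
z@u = [[0.32, -0.05], [-0.12, 0.02]]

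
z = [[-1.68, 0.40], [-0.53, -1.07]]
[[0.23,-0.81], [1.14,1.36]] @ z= [[0.04, 0.96],[-2.64, -1.00]]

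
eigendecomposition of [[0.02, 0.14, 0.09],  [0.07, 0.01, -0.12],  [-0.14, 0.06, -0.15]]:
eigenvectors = [[(0.71+0j), 0.07+0.52j, 0.07-0.52j], [(0.67+0j), (-0.16-0.46j), -0.16+0.46j], [(-0.22+0j), (-0.7+0j), -0.70-0.00j]]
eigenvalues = [(0.12+0j), (-0.12+0.14j), (-0.12-0.14j)]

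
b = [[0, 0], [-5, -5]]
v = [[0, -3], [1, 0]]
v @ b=[[15, 15], [0, 0]]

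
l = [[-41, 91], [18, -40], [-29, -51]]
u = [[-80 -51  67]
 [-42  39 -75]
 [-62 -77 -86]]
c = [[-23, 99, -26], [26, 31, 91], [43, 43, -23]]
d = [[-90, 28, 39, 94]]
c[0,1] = 99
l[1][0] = 18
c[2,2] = -23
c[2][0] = 43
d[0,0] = -90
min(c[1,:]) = 26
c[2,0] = 43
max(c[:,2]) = 91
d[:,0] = [-90]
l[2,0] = -29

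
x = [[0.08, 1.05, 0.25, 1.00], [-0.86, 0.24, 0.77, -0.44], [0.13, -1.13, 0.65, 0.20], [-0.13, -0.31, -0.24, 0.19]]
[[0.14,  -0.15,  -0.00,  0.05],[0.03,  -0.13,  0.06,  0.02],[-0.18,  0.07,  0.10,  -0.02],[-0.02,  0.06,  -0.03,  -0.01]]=x @ [[-0.05, 0.03, 0.03, 0.00], [0.13, -0.12, -0.02, 0.03], [-0.05, -0.1, 0.11, 0.02], [0.02, 0.00, -0.01, 0.01]]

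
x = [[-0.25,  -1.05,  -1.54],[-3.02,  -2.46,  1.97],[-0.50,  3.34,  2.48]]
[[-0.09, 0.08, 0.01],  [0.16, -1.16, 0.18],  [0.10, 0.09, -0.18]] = x @ [[0.01, 0.10, 0.03],  [-0.02, 0.19, -0.08],  [0.07, -0.2, 0.04]]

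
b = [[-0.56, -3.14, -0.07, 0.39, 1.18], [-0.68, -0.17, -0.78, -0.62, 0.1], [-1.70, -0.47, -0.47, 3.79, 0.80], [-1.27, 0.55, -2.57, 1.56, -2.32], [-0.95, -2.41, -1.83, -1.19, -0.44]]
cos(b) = [[-0.08, -0.32, -0.28, 0.36, 1.14], [-2.18, -1.42, -2.23, 3.03, -0.43], [0.07, -7.08, 8.05, -0.23, 11.21], [-4.31, -8.39, -2.74, 5.03, 2.7], [-5.09, -3.35, -6.94, 5.12, -2.28]]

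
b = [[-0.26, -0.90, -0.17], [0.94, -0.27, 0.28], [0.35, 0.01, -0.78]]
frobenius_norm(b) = 1.63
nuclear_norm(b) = 2.82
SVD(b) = [[-0.22,-0.95,-0.21], [0.94,-0.14,-0.32], [0.27,-0.26,0.93]] @ diag([1.0380214387723343, 0.9529386373232512, 0.8287457065623437]) @ [[1.00, -0.05, 0.08], [0.02, 0.94, 0.34], [0.1, 0.34, -0.94]]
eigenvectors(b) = [[-0.03+0.68j, -0.03-0.68j, (-0.13+0j)], [0.70+0.00j, 0.70-0.00j, -0.26+0.00j], [(0.19+0.11j), (0.19-0.11j), 0.96+0.00j]]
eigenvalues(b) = [(-0.24+0.96j), (-0.24-0.96j), (-0.83+0j)]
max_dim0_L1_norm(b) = 1.55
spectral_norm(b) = 1.04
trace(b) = -1.31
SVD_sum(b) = [[-0.22,0.01,-0.02], [0.97,-0.05,0.08], [0.28,-0.01,0.02]] + [[-0.02, -0.85, -0.31], [-0.0, -0.13, -0.05], [-0.01, -0.24, -0.09]] + [[-0.02, -0.06, 0.16], [-0.03, -0.09, 0.25], [0.07, 0.26, -0.72]]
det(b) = -0.82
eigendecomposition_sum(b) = [[(-0.12+0.47j), (-0.44-0.13j), -0.14+0.03j],[0.49+0.10j, -0.11+0.45j, (0.04+0.14j)],[(0.11+0.1j), -0.10+0.10j, -0.01+0.04j]] + [[(-0.12-0.47j), (-0.44+0.13j), (-0.14-0.03j)], [0.49-0.10j, -0.11-0.45j, 0.04-0.14j], [0.11-0.10j, (-0.1-0.1j), (-0.01-0.04j)]] + [[-0.02-0.00j, -0.03+0.00j, (0.1-0j)],[-0.03-0.00j, -0.06+0.00j, 0.21-0.00j],[0.12+0.00j, (0.21-0j), (-0.76+0j)]]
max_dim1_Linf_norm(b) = 0.94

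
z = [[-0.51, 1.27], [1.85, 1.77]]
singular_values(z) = [2.63, 1.24]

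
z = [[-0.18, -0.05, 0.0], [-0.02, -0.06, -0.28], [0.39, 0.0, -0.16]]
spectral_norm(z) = 0.46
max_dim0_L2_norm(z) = 0.43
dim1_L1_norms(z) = [0.23, 0.36, 0.55]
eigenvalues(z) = [(-0.23+0.15j), (-0.23-0.15j), (0.05+0j)]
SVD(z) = [[-0.35, -0.33, 0.88], [0.24, -0.94, -0.25], [0.91, 0.12, 0.40]] @ diag([0.4628070153541308, 0.28270979446217676, 0.0297462376470548]) @ [[0.89,  0.01,  -0.46],[0.44,  0.26,  0.86],[0.12,  -0.97,  0.23]]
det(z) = 0.00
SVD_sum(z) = [[-0.14, -0.0, 0.07], [0.1, 0.00, -0.05], [0.37, 0.00, -0.19]] + [[-0.04, -0.02, -0.08],[-0.12, -0.07, -0.23],[0.02, 0.01, 0.03]] + [[0.00, -0.03, 0.01], [-0.0, 0.01, -0.00], [0.0, -0.01, 0.00]]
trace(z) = -0.40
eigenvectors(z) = [[(-0.08-0.24j), -0.08+0.24j, (-0.2+0j)], [(-0.76+0j), (-0.76-0j), (0.91+0j)], [-0.45+0.41j, -0.45-0.41j, (-0.36+0j)]]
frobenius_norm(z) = 0.54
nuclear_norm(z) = 0.78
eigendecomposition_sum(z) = [[-0.10+0.04j, -0.02-0.01j, -0.00-0.04j], [0.02+0.32j, (-0.04+0.06j), -0.12-0.03j], [0.18+0.17j, (0.01+0.06j), -0.09+0.05j]] + [[-0.10-0.04j, (-0.02+0.01j), (-0+0.04j)], [0.02-0.32j, (-0.04-0.06j), -0.12+0.03j], [(0.18-0.17j), 0.01-0.06j, -0.09-0.05j]] + [[(0.01-0j), -0.01+0.00j, (0.01+0j)], [(-0.06+0j), 0.03-0.00j, -0.04-0.00j], [(0.02-0j), -0.01+0.00j, (0.01+0j)]]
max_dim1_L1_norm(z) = 0.55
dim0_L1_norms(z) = [0.59, 0.11, 0.44]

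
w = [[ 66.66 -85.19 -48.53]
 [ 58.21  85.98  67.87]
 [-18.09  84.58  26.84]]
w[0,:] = [66.66, -85.19, -48.53]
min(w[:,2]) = -48.53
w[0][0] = 66.66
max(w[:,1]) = 85.98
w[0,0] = 66.66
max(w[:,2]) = 67.87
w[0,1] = -85.19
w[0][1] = -85.19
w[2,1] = 84.58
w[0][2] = -48.53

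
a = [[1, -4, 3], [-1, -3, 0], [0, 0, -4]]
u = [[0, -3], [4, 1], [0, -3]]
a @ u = [[-16, -16], [-12, 0], [0, 12]]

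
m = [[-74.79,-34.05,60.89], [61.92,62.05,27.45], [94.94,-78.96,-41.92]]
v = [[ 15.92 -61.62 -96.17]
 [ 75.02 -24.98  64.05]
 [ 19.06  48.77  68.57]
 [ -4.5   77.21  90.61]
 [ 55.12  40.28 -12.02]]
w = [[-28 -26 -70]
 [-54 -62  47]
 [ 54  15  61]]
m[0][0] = -74.79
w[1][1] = -62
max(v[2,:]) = 68.57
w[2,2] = 61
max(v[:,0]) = 75.02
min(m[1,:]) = 27.45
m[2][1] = -78.96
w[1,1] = -62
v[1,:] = [75.02, -24.98, 64.05]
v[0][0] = 15.92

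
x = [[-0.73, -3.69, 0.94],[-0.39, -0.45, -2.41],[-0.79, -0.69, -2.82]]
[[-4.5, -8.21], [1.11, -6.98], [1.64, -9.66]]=x @ [[-1.74, 3.5], [1.45, 2.03], [-0.45, 1.95]]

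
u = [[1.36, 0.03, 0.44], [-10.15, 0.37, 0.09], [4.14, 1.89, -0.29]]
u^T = [[1.36, -10.15, 4.14], [0.03, 0.37, 1.89], [0.44, 0.09, -0.29]]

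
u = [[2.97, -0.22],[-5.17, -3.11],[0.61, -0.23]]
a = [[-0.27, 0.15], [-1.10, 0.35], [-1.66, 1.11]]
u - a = [[3.24, -0.37],[-4.07, -3.46],[2.27, -1.34]]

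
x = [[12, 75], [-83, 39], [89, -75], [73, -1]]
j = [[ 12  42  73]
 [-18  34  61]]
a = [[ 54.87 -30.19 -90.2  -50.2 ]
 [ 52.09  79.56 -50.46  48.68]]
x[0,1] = 75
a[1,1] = 79.56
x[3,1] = -1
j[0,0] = 12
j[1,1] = 34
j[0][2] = 73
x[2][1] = -75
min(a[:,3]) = -50.2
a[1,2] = -50.46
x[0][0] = 12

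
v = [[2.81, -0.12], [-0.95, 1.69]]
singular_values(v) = [3.06, 1.51]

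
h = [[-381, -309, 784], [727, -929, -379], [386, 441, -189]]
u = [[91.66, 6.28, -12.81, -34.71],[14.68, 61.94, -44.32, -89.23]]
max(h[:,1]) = 441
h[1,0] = 727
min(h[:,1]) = -929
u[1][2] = -44.32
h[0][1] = -309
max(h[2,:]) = 441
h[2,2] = -189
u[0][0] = 91.66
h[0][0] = -381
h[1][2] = -379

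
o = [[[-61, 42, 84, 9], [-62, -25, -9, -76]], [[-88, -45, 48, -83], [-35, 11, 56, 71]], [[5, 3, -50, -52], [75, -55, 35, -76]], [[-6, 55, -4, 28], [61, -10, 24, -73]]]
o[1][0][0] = -88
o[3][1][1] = -10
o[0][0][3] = 9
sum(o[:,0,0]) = -150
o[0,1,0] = -62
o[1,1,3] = 71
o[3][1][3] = -73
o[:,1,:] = [[-62, -25, -9, -76], [-35, 11, 56, 71], [75, -55, 35, -76], [61, -10, 24, -73]]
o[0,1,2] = -9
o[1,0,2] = 48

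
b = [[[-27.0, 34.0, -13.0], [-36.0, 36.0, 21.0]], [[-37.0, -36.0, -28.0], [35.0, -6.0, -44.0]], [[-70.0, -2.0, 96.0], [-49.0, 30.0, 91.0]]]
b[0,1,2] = 21.0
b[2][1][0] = -49.0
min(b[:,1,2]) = -44.0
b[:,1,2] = [21.0, -44.0, 91.0]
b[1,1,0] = 35.0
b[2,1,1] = 30.0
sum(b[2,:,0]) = -119.0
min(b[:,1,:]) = -49.0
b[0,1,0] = -36.0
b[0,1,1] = 36.0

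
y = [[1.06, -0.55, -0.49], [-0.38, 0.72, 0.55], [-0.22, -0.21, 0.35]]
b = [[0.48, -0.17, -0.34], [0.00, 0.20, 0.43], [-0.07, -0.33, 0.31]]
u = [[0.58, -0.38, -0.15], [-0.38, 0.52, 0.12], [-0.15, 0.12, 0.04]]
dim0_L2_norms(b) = [0.49, 0.42, 0.63]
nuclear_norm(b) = 1.47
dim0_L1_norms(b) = [0.55, 0.7, 1.08]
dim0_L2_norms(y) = [1.15, 0.93, 0.82]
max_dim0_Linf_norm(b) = 0.48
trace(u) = 1.14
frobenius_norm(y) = 1.69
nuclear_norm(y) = 2.41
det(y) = 0.27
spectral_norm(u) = 0.97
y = b + u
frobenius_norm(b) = 0.90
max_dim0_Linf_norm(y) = 1.06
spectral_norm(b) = 0.73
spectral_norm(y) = 1.58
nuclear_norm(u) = 1.14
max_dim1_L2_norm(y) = 1.29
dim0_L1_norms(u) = [1.11, 1.02, 0.31]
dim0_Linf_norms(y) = [1.06, 0.72, 0.55]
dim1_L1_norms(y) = [2.1, 1.65, 0.78]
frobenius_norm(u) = 0.99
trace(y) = 2.13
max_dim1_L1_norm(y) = 2.1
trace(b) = 0.99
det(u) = -0.00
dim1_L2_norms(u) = [0.71, 0.66, 0.2]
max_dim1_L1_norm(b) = 0.99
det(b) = 0.10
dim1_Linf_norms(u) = [0.58, 0.52, 0.15]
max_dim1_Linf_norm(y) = 1.06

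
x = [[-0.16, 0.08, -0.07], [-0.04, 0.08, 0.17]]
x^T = [[-0.16,  -0.04],[0.08,  0.08],[-0.07,  0.17]]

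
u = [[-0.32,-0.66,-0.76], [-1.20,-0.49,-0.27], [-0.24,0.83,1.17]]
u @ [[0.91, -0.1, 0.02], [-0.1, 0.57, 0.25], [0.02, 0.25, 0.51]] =[[-0.24, -0.53, -0.56], [-1.05, -0.23, -0.28], [-0.28, 0.79, 0.8]]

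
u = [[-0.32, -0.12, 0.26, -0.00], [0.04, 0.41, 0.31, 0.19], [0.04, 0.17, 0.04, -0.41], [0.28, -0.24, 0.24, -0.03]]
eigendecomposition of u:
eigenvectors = [[0.87+0.00j, (0.24+0.25j), (0.24-0.25j), -0.01+0.00j], [0.15+0.00j, (0.1-0.35j), (0.1+0.35j), (-0.88+0j)], [-0.36+0.00j, (-0.07+0.56j), -0.07-0.56j, -0.45+0.00j], [-0.29+0.00j, (0.66+0j), 0.66-0.00j, 0.18+0.00j]]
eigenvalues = [(-0.45+0j), (0.01+0.44j), (0.01-0.44j), (0.53+0j)]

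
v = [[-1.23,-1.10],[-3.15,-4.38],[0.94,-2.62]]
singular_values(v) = [5.87, 2.25]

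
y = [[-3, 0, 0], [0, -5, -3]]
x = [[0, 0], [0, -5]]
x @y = [[0, 0, 0], [0, 25, 15]]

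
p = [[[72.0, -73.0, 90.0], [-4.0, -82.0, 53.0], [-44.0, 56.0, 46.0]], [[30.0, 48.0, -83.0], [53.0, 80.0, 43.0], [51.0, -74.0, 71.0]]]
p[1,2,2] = 71.0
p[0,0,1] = -73.0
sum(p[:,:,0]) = 158.0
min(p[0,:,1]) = -82.0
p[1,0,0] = 30.0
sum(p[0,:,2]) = 189.0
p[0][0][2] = 90.0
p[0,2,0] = -44.0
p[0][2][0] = -44.0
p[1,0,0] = 30.0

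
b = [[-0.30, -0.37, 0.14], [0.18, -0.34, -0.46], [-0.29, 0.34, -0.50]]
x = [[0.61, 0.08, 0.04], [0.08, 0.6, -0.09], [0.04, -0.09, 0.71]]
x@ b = [[-0.18, -0.24, 0.03], [0.11, -0.26, -0.22], [-0.23, 0.26, -0.31]]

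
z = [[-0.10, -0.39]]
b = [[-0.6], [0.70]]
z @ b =[[-0.21]]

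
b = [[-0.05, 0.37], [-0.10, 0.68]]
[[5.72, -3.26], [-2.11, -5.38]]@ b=[[0.04, -0.1], [0.64, -4.44]]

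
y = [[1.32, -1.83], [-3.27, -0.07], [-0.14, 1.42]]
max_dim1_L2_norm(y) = 3.27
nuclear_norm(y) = 5.79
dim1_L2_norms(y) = [2.26, 3.27, 1.43]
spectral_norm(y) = 3.63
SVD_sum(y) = [[1.72,  -0.52], [-2.97,  0.91], [-0.52,  0.16]] + [[-0.40, -1.31], [-0.30, -0.98], [0.38, 1.26]]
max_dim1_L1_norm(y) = 3.34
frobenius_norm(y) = 4.22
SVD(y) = [[-0.49,-0.63], [0.86,-0.47], [0.15,0.61]] @ diag([3.6308741517921796, 2.154495972112137]) @ [[-0.96, 0.29],[0.29, 0.96]]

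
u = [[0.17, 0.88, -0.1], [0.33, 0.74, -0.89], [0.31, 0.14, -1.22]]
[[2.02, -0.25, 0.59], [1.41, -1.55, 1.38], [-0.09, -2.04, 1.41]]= u@ [[2.71, -1.68, -1.49], [1.88, 0.18, 0.8], [0.98, 1.27, -1.44]]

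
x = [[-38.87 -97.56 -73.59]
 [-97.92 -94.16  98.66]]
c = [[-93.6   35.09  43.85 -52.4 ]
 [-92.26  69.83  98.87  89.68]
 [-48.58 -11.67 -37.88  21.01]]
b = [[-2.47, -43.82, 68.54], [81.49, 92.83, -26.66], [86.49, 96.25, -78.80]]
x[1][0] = -97.92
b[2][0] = 86.49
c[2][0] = -48.58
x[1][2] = 98.66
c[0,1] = 35.09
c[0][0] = -93.6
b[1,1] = 92.83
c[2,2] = -37.88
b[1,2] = -26.66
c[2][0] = -48.58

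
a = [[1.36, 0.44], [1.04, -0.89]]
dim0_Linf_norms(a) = [1.36, 0.89]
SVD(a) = [[-0.74, -0.68], [-0.68, 0.74]] @ diag([1.7276444133493667, 0.965476452857718]) @ [[-0.99,0.16],[-0.16,-0.99]]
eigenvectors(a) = [[0.92, -0.18], [0.39, 0.98]]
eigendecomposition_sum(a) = [[1.44, 0.26], [0.61, 0.11]] + [[-0.08, 0.18], [0.43, -1.0]]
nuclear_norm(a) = 2.69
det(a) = -1.67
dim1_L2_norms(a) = [1.43, 1.37]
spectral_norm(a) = 1.73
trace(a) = 0.47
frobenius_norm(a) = 1.98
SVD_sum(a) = [[1.25,-0.21], [1.15,-0.19]] + [[0.11,  0.65], [-0.11,  -0.7]]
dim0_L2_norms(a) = [1.71, 0.99]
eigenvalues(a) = [1.55, -1.08]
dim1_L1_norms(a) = [1.8, 1.93]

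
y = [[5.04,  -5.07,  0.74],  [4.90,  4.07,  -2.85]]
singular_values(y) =[7.25, 6.91]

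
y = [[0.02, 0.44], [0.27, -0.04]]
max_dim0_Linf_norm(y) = 0.44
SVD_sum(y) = [[-0.01, 0.44], [0.00, -0.04]] + [[0.03, 0.00], [0.27, 0.0]]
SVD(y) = [[-0.99, 0.10], [0.10, 0.99]] @ diag([0.44185156438958967, 0.27067913670335275]) @ [[0.02,-1.00], [1.00,0.02]]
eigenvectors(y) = [[0.81, -0.76], [0.58, 0.65]]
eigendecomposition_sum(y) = [[0.18, 0.21], [0.13, 0.15]] + [[-0.16,0.23], [0.14,-0.19]]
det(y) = -0.12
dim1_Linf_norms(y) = [0.44, 0.27]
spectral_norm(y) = 0.44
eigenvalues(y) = [0.34, -0.36]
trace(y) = -0.02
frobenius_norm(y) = 0.52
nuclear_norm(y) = 0.71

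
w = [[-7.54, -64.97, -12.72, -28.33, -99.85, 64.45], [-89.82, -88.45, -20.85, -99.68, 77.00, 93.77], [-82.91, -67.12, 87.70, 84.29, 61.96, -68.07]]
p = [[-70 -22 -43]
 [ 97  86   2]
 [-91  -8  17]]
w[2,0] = -82.91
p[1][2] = 2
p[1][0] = 97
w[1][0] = -89.82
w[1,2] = -20.85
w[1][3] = -99.68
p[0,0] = -70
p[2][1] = -8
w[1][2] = -20.85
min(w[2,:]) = -82.91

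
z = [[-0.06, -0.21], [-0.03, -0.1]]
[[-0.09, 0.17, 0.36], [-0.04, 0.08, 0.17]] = z@[[0.56,-0.74,1.12],[0.25,-0.59,-2.05]]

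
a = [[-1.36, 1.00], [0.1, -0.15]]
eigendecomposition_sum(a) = [[-1.36,1.05],[0.11,-0.08]] + [[-0.00, -0.05], [-0.01, -0.07]]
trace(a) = -1.51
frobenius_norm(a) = 1.70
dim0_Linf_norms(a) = [1.36, 1.0]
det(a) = 0.10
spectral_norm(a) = 1.70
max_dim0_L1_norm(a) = 1.46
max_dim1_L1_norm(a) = 2.36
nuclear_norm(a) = 1.76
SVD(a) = [[-0.99, 0.10], [0.1, 0.99]] @ diag([1.696567794552902, 0.06130023234786629]) @ [[0.80,-0.6], [-0.6,-0.80]]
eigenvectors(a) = [[-1.0, -0.61], [0.08, -0.79]]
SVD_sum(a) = [[-1.36, 1.0],[0.14, -0.10]] + [[-0.0, -0.00], [-0.04, -0.05]]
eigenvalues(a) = [-1.44, -0.07]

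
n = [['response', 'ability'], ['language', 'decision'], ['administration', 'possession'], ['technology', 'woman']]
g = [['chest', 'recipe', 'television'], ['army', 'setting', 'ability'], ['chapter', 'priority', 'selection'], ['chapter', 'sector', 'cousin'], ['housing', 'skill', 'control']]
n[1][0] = 'language'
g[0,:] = ['chest', 'recipe', 'television']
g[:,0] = ['chest', 'army', 'chapter', 'chapter', 'housing']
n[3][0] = 'technology'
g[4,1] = 'skill'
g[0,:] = ['chest', 'recipe', 'television']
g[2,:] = ['chapter', 'priority', 'selection']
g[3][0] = 'chapter'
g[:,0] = ['chest', 'army', 'chapter', 'chapter', 'housing']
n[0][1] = 'ability'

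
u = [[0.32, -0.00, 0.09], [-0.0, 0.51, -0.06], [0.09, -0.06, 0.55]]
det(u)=0.084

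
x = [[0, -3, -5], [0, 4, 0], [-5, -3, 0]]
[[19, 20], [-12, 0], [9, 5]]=x @ [[0, -1], [-3, 0], [-2, -4]]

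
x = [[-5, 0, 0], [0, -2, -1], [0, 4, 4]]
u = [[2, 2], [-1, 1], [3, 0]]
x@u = [[-10, -10], [-1, -2], [8, 4]]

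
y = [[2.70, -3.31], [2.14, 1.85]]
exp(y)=[[-7.7,-6.03],[3.9,-9.24]]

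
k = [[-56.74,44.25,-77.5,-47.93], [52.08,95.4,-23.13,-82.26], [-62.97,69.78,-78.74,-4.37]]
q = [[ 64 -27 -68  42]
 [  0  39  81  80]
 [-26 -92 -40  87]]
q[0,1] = -27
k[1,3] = -82.26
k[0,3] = -47.93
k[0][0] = -56.74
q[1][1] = 39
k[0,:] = [-56.74, 44.25, -77.5, -47.93]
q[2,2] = -40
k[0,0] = -56.74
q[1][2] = 81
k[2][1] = 69.78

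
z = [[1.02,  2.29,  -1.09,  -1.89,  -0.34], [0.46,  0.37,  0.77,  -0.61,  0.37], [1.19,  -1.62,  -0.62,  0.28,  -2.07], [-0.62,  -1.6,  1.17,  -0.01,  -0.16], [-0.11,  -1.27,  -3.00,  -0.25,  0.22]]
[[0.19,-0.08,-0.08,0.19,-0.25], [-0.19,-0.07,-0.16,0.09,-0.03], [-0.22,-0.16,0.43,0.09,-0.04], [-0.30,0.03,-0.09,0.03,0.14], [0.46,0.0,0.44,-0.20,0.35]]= z@ [[-0.12, -0.14, 0.09, 0.03, -0.02], [0.09, 0.03, -0.07, 0.02, -0.13], [-0.19, -0.01, -0.13, 0.06, -0.05], [0.05, 0.01, 0.09, -0.08, -0.03], [0.03, -0.02, -0.05, -0.07, 0.12]]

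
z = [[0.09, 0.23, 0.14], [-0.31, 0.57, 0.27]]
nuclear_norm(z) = 0.93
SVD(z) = [[-0.29,-0.96], [-0.96,0.29]] @ diag([0.7330896172614804, 0.19256067371978194]) @ [[0.37, -0.84, -0.41],  [-0.92, -0.27, -0.28]]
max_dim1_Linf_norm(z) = 0.57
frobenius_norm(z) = 0.76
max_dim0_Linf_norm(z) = 0.57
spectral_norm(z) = 0.73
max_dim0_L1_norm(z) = 0.8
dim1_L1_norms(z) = [0.46, 1.15]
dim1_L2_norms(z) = [0.28, 0.7]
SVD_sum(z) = [[-0.08, 0.18, 0.09],  [-0.26, 0.59, 0.29]] + [[0.17, 0.05, 0.05], [-0.05, -0.02, -0.02]]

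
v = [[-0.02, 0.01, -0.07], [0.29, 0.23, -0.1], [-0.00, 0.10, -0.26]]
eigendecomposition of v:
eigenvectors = [[0.02,0.52,0.28], [-0.98,-0.80,0.03], [-0.21,-0.30,0.96]]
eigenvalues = [0.2, 0.01, -0.26]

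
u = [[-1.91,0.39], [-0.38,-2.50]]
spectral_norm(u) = 2.53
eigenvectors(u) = [[(0.71+0j),  (0.71-0j)], [(-0.54+0.45j),  -0.54-0.45j]]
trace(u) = -4.41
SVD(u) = [[-0.09, 1.0],[1.00, 0.09]] @ diag([2.533401143583366, 1.943316403906089]) @ [[-0.08, -1.0], [-1.0, 0.08]]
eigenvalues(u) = [(-2.2+0.25j), (-2.2-0.25j)]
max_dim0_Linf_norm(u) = 2.5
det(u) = 4.92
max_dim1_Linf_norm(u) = 2.5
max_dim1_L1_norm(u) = 2.88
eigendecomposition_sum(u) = [[(-0.95+1.44j), (0.19+1.74j)],[(-0.19-1.69j), (-1.25-1.19j)]] + [[(-0.95-1.44j),(0.2-1.74j)], [(-0.19+1.69j),-1.25+1.19j]]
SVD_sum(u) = [[0.02, 0.24], [-0.20, -2.51]] + [[-1.93,0.15], [-0.18,0.01]]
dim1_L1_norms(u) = [2.3, 2.88]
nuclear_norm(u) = 4.48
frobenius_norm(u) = 3.19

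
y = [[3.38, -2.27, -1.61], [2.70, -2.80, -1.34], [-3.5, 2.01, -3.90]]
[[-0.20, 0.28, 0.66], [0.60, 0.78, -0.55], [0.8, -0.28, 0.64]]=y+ [[-3.58, 2.55, 2.27], [-2.1, 3.58, 0.79], [4.30, -2.29, 4.54]]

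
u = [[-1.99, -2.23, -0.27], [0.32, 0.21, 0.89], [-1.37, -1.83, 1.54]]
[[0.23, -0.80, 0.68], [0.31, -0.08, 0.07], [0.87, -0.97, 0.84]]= u @ [[0.09, 0.4, 0.04], [-0.23, 0.03, -0.36], [0.37, -0.24, 0.15]]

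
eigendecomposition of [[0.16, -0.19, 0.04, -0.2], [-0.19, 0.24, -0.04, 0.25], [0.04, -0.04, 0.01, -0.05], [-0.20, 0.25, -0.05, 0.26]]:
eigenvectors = [[-0.48, 0.58, -0.64, -0.16], [0.6, 0.58, 0.2, -0.52], [-0.11, 0.58, 0.44, 0.68], [0.63, 0.0, -0.6, 0.49]]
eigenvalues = [0.66, 0.01, 0.0, -0.01]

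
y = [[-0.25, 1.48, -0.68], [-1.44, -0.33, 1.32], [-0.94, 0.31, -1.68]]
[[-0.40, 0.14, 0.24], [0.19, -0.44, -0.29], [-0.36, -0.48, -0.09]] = y @ [[0.05, 0.37, 0.16], [-0.19, 0.21, 0.19], [0.15, 0.12, -0.0]]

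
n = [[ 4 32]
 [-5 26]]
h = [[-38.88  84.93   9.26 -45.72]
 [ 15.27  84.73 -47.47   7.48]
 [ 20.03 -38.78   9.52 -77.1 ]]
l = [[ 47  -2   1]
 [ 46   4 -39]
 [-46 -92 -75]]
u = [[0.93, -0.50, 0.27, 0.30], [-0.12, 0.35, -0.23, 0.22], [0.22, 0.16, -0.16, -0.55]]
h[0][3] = -45.72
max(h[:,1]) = 84.93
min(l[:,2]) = -75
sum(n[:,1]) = 58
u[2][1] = 0.16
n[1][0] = -5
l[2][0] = -46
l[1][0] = 46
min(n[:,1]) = 26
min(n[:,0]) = -5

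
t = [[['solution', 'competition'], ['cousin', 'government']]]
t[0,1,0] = 'cousin'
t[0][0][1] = 'competition'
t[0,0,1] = 'competition'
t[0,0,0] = 'solution'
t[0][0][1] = 'competition'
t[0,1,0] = 'cousin'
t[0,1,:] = ['cousin', 'government']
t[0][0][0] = 'solution'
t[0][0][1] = 'competition'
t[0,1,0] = 'cousin'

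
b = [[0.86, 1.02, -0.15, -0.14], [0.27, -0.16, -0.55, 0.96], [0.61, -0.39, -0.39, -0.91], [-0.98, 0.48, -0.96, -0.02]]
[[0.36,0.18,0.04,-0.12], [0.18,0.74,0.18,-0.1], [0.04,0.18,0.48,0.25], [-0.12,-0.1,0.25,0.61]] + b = [[1.22, 1.2, -0.11, -0.26], [0.45, 0.58, -0.37, 0.86], [0.65, -0.21, 0.09, -0.66], [-1.1, 0.38, -0.71, 0.59]]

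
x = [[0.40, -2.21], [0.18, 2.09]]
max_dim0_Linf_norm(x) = 2.21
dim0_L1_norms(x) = [0.58, 4.3]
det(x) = 1.23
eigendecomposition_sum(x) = [[0.85,1.34], [-0.11,-0.17]] + [[-0.45, -3.55], [0.29, 2.26]]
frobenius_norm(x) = 3.07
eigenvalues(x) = [0.68, 1.81]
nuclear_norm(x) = 3.45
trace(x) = 2.49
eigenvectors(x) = [[-0.99, 0.84],  [0.13, -0.54]]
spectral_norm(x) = 3.05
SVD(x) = [[-0.73,0.68], [0.68,0.73]] @ diag([3.046403327067822, 0.40500218373498775]) @ [[-0.06, 1.0], [1.00, 0.06]]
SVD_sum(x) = [[0.12, -2.23],[-0.12, 2.07]] + [[0.28, 0.02], [0.30, 0.02]]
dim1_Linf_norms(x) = [2.21, 2.09]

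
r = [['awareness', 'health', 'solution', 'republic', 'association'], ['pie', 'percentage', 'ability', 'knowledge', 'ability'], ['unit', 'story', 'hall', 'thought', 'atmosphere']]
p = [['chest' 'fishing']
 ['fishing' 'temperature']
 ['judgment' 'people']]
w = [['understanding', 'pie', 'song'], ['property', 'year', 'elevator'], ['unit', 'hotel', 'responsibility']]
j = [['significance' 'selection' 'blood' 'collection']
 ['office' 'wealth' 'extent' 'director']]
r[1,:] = ['pie', 'percentage', 'ability', 'knowledge', 'ability']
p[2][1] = 'people'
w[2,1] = 'hotel'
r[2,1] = 'story'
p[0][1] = 'fishing'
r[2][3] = 'thought'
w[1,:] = ['property', 'year', 'elevator']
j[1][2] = 'extent'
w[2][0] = 'unit'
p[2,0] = 'judgment'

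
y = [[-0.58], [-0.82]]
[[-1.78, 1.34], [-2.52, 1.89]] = y @[[3.07, -2.31]]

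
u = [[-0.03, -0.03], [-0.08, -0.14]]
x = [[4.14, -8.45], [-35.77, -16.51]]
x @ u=[[0.55, 1.06], [2.39, 3.38]]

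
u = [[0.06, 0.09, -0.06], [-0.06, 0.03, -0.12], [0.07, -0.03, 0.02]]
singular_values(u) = [0.16, 0.11, 0.04]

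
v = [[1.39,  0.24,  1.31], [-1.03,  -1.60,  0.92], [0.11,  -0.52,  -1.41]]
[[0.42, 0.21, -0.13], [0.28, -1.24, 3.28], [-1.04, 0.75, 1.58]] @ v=[[0.35, -0.17, 0.93], [2.03, 0.35, -5.40], [-2.04, -2.27, -2.9]]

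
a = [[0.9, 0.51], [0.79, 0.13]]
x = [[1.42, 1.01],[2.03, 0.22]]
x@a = [[2.08, 0.86], [2.0, 1.06]]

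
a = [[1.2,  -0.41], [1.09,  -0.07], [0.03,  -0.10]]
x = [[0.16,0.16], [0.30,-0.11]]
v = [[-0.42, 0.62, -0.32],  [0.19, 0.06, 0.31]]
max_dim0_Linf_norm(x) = 0.3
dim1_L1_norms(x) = [0.32, 0.41]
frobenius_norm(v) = 0.89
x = v @ a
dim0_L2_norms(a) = [1.62, 0.43]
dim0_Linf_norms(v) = [0.42, 0.62, 0.32]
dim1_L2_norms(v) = [0.81, 0.37]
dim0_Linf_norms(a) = [1.2, 0.41]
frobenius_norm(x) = 0.39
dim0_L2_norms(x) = [0.34, 0.19]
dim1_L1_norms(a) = [1.61, 1.16, 0.13]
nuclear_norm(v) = 1.15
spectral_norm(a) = 1.66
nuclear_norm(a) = 1.90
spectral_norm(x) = 0.34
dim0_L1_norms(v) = [0.61, 0.68, 0.63]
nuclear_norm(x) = 0.53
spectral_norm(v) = 0.84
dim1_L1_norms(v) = [1.36, 0.56]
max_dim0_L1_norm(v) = 0.68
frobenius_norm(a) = 1.68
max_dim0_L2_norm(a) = 1.62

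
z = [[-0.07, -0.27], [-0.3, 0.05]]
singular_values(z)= [0.31, 0.27]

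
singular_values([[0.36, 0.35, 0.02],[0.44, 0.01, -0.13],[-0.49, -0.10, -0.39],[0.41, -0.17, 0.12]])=[0.9, 0.38, 0.35]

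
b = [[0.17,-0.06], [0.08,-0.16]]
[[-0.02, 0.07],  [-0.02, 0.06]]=b @ [[-0.08, 0.3],  [0.07, -0.24]]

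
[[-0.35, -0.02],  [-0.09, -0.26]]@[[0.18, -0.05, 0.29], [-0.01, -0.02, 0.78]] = [[-0.06, 0.02, -0.12], [-0.01, 0.01, -0.23]]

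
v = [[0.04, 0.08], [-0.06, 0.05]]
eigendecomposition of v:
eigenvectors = [[(0.76+0j),(0.76-0j)], [(0.05+0.65j),0.05-0.65j]]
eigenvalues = [(0.04+0.07j), (0.04-0.07j)]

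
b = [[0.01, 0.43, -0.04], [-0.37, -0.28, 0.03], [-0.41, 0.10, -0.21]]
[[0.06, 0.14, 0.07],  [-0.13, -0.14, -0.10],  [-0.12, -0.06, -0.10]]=b @ [[0.25,0.14,0.14], [0.14,0.35,0.19], [0.14,0.19,0.31]]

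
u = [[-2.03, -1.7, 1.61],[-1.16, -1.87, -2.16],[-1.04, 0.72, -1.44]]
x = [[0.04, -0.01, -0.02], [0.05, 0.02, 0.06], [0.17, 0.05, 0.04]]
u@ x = [[0.11, 0.07, 0.00], [-0.51, -0.13, -0.18], [-0.25, -0.05, 0.01]]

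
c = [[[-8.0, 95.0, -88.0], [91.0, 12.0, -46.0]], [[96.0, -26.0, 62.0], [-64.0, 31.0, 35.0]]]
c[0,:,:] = [[-8.0, 95.0, -88.0], [91.0, 12.0, -46.0]]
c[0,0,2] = -88.0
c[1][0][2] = 62.0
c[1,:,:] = [[96.0, -26.0, 62.0], [-64.0, 31.0, 35.0]]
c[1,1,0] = -64.0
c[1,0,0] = 96.0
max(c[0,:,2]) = -46.0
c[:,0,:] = [[-8.0, 95.0, -88.0], [96.0, -26.0, 62.0]]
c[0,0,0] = -8.0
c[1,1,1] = 31.0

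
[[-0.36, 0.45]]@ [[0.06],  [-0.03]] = [[-0.04]]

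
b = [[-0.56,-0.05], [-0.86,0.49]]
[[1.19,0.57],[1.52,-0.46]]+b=[[0.63, 0.52], [0.66, 0.03]]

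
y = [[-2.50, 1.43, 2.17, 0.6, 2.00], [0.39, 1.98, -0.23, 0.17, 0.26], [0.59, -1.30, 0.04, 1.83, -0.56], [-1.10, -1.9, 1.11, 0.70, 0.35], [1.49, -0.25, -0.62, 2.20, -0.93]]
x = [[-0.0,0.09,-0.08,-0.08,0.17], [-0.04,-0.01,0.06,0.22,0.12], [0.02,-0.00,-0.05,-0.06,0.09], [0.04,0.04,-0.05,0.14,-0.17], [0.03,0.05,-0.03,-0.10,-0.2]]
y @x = [[0.07, -0.12, 0.09, 0.27, -0.56],[-0.07, 0.04, 0.08, 0.42, 0.20],[0.11, 0.11, -0.2, -0.02, -0.25],[0.14, -0.03, -0.13, -0.33, -0.50],[0.06, 0.18, -0.19, 0.26, -0.02]]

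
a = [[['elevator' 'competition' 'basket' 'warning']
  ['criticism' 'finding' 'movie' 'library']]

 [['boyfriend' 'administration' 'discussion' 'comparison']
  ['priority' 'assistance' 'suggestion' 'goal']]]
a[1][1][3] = 'goal'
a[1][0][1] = 'administration'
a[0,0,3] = 'warning'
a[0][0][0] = 'elevator'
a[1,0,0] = 'boyfriend'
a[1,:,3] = ['comparison', 'goal']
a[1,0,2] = 'discussion'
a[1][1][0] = 'priority'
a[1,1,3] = 'goal'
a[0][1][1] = 'finding'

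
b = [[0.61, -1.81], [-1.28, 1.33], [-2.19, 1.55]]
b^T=[[0.61, -1.28, -2.19], [-1.81, 1.33, 1.55]]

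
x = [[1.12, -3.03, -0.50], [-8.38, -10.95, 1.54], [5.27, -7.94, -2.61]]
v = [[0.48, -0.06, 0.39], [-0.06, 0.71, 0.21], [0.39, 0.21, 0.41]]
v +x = [[1.6, -3.09, -0.11], [-8.44, -10.24, 1.75], [5.66, -7.73, -2.20]]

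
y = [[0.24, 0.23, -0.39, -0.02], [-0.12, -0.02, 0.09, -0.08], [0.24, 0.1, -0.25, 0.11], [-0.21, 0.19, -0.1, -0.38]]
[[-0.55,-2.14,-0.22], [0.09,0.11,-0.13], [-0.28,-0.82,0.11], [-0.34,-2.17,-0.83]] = y @ [[-2.96, 1.05, 0.20], [0.10, -3.64, -1.17], [-0.49, 3.86, -0.07], [2.72, 2.3, 1.51]]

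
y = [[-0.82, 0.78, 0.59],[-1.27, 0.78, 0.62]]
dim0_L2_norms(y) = [1.51, 1.1, 0.86]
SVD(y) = [[-0.62, -0.79], [-0.79, 0.62]] @ diag([2.047248919310282, 0.20825912316843118]) @ [[0.74, -0.54, -0.42],  [-0.68, -0.63, -0.39]]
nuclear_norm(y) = 2.26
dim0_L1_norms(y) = [2.09, 1.56, 1.21]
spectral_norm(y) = 2.05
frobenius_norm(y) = 2.06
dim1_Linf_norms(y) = [0.82, 1.27]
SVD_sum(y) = [[-0.93, 0.68, 0.53],  [-1.18, 0.86, 0.67]] + [[0.11, 0.10, 0.06], [-0.09, -0.08, -0.05]]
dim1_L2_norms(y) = [1.28, 1.61]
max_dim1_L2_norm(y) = 1.61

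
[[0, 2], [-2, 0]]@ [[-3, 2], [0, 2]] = [[0, 4], [6, -4]]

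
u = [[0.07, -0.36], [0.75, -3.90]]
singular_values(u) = [3.99, 0.0]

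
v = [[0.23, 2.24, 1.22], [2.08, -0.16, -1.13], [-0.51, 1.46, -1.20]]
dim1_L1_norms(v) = [3.69, 3.37, 3.17]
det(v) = 10.91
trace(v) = -1.13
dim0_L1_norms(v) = [2.82, 3.86, 3.55]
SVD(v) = [[0.83, 0.3, -0.47], [-0.45, 0.86, -0.23], [0.34, 0.40, 0.85]] @ diag([2.8143414069020034, 2.284541415965992, 1.697012953436994]) @ [[-0.32, 0.86, 0.40], [0.73, 0.49, -0.48], [-0.61, 0.13, -0.78]]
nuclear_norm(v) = 6.80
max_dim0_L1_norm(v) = 3.86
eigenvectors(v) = [[-0.78+0.00j, -0.14+0.49j, -0.14-0.49j], [(-0.61+0j), 0.17-0.50j, (0.17+0.5j)], [(-0.15+0j), -0.68+0.00j, (-0.68-0j)]]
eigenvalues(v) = [(2.22+0j), (-1.67+1.45j), (-1.67-1.45j)]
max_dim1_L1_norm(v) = 3.69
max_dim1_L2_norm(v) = 2.56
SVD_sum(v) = [[-0.75, 2.01, 0.92], [0.41, -1.08, -0.50], [-0.31, 0.81, 0.37]] + [[0.50, 0.34, -0.33], [1.43, 0.97, -0.94], [0.67, 0.46, -0.44]] + [[0.48, -0.11, 0.63], [0.24, -0.05, 0.31], [-0.88, 0.19, -1.13]]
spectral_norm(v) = 2.81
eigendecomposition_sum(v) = [[1.26+0.00j,(1.21-0j),(0.05+0j)], [0.99+0.00j,0.95-0.00j,0.04+0.00j], [(0.23+0j),(0.23-0j),0.01+0.00j]] + [[(-0.51+0.14j), 0.51-0.33j, 0.59+0.64j], [0.55-0.12j, -0.56+0.32j, -0.58-0.70j], [-0.37-0.61j, 0.62+0.54j, (-0.6+0.99j)]] + [[(-0.51-0.14j),(0.51+0.33j),(0.59-0.64j)], [(0.55+0.12j),(-0.56-0.32j),(-0.58+0.7j)], [-0.37+0.61j,0.62-0.54j,-0.60-0.99j]]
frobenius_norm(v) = 4.00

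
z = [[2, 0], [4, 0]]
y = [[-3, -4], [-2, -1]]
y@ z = [[-22, 0], [-8, 0]]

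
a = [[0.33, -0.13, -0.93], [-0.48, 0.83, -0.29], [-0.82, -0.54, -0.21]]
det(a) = -1.001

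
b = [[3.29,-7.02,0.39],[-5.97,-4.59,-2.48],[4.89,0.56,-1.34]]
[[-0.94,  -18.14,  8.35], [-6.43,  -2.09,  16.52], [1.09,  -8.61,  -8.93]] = b @ [[0.42, -1.63, -1.50], [0.38, 1.89, -1.87], [0.88, 1.27, 0.41]]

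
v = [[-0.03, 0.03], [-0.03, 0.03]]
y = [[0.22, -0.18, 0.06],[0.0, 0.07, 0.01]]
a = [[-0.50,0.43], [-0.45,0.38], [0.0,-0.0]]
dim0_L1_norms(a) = [0.95, 0.81]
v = y @ a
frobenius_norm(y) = 0.30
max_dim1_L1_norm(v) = 0.06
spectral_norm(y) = 0.29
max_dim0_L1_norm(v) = 0.06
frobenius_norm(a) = 0.88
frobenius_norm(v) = 0.06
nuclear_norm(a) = 0.89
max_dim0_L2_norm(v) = 0.04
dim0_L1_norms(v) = [0.06, 0.06]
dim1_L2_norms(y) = [0.29, 0.07]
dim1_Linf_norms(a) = [0.5, 0.45, 0.0]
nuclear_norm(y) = 0.35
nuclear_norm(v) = 0.06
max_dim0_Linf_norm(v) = 0.03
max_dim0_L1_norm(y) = 0.25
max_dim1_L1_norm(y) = 0.46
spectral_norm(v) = 0.06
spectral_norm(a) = 0.88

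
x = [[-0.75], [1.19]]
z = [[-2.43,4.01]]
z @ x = [[6.59]]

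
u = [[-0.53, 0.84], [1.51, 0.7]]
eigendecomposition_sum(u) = [[-0.89,0.39], [0.70,-0.31]] + [[0.36, 0.45], [0.81, 1.01]]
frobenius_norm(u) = 1.94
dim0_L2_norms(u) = [1.6, 1.09]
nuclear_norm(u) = 2.65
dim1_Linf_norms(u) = [0.84, 1.51]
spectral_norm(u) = 1.67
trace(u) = 0.17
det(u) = -1.64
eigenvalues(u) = [-1.2, 1.37]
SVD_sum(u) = [[-0.18,-0.07], [1.55,0.59]] + [[-0.35, 0.91], [-0.04, 0.11]]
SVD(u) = [[-0.12, 0.99], [0.99, 0.12]] @ diag([1.6718318159363383, 0.9806010295849201]) @ [[0.93, 0.36], [-0.36, 0.93]]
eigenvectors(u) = [[-0.78, -0.4], [0.62, -0.91]]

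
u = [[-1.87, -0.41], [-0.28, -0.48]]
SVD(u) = [[-0.98, -0.20],[-0.20, 0.98]] @ diag([1.9527153091607827, 0.40087768878937274]) @ [[0.97, 0.26], [0.26, -0.97]]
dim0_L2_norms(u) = [1.89, 0.63]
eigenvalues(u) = [-1.95, -0.4]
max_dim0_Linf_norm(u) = 1.87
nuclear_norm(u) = 2.35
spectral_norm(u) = 1.95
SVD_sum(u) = [[-1.85, -0.49],[-0.38, -0.1]] + [[-0.02, 0.08], [0.1, -0.38]]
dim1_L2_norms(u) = [1.91, 0.56]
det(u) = 0.78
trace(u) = -2.35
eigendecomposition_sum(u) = [[-1.85, -0.52], [-0.35, -0.1]] + [[-0.02,0.11], [0.07,-0.38]]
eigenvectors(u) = [[-0.98, 0.27], [-0.19, -0.96]]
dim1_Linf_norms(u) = [1.87, 0.48]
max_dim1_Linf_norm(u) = 1.87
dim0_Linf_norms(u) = [1.87, 0.48]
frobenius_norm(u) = 1.99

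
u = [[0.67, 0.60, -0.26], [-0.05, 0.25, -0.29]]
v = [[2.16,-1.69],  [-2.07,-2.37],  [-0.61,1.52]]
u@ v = [[0.36, -2.95], [-0.45, -0.95]]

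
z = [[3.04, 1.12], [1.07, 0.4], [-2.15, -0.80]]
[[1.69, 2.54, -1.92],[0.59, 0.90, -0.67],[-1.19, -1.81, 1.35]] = z@ [[0.85, 0.42, -0.96], [-0.80, 1.13, 0.89]]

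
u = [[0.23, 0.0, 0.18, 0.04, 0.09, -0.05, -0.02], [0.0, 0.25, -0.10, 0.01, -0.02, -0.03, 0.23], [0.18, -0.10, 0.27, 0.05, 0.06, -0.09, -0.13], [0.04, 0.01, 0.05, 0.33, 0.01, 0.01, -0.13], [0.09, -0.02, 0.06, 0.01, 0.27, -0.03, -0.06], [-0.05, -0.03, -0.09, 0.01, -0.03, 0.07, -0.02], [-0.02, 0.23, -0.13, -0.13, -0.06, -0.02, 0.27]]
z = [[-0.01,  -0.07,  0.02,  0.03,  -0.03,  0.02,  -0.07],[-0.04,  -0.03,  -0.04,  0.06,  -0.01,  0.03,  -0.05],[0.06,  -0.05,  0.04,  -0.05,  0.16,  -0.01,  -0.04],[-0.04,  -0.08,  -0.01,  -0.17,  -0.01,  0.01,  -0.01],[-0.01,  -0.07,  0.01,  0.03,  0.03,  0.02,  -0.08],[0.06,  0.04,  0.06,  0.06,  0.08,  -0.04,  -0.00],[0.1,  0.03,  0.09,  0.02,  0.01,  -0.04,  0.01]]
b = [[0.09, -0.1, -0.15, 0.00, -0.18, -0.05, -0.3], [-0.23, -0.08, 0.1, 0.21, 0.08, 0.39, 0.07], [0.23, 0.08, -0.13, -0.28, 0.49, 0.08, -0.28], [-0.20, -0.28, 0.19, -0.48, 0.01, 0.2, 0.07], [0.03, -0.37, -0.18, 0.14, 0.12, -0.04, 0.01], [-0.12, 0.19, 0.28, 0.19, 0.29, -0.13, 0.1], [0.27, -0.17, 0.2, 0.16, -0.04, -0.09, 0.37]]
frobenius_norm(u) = 0.88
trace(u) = 1.69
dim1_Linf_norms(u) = [0.23, 0.25, 0.27, 0.33, 0.27, 0.09, 0.27]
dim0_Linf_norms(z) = [0.1, 0.08, 0.09, 0.17, 0.16, 0.04, 0.08]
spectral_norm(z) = 0.25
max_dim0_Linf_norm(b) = 0.49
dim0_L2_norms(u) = [0.31, 0.36, 0.38, 0.36, 0.3, 0.13, 0.4]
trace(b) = -0.24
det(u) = -0.00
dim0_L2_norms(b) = [0.49, 0.55, 0.49, 0.66, 0.62, 0.48, 0.57]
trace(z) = -0.17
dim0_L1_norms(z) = [0.32, 0.37, 0.27, 0.42, 0.33, 0.17, 0.26]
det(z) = -0.00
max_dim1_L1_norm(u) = 0.88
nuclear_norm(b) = 3.59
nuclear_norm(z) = 0.78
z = b @ u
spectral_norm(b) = 0.79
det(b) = -0.00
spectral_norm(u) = 0.68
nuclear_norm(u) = 1.70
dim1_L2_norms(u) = [0.31, 0.36, 0.38, 0.36, 0.3, 0.13, 0.4]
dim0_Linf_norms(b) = [0.27, 0.37, 0.28, 0.48, 0.49, 0.39, 0.37]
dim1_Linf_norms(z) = [0.07, 0.06, 0.16, 0.17, 0.08, 0.08, 0.1]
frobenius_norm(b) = 1.47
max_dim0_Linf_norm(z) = 0.17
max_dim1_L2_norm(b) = 0.69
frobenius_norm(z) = 0.39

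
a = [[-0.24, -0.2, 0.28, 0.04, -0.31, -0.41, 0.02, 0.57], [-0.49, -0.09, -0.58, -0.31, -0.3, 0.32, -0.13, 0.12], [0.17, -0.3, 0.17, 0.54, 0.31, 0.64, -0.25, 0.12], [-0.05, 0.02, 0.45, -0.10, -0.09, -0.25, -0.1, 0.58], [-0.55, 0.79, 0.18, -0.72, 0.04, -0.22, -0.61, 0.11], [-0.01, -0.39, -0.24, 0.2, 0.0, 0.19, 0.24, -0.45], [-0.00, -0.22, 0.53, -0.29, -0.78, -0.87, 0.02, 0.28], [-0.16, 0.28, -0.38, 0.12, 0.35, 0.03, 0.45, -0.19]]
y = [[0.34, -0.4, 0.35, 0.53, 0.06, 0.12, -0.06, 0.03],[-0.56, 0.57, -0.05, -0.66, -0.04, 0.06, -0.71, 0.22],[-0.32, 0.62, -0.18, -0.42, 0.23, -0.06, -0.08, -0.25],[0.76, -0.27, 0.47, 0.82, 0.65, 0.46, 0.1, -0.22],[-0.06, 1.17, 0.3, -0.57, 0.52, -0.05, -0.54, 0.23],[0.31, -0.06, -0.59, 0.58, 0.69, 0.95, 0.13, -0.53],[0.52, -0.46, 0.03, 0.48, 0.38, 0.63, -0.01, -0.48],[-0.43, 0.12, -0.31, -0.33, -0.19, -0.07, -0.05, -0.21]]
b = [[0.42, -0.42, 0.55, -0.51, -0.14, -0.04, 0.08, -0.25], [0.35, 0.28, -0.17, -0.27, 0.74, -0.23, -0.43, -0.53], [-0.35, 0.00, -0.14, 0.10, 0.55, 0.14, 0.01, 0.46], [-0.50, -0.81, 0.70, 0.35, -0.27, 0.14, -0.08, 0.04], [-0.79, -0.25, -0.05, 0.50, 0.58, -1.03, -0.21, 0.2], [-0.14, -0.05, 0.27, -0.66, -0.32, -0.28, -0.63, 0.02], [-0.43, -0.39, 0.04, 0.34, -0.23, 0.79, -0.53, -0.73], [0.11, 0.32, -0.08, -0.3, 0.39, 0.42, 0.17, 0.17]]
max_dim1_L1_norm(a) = 3.22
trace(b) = 0.85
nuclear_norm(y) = 6.88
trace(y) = 2.80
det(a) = 0.00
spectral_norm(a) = 1.95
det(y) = -0.00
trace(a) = -0.20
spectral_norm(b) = 1.77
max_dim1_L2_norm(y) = 1.57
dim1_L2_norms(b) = [1.0, 1.17, 0.83, 1.27, 1.56, 1.05, 1.39, 0.77]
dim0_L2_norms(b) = [1.23, 1.11, 0.96, 1.16, 1.26, 1.43, 0.97, 1.08]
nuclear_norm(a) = 6.43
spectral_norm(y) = 2.71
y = b @ a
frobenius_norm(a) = 2.88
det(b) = -0.07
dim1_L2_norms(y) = [0.84, 1.28, 0.91, 1.5, 1.55, 1.57, 1.22, 0.7]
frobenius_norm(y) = 3.50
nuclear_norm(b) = 7.94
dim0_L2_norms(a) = [0.81, 1.02, 1.08, 1.03, 1.01, 1.26, 0.85, 1.01]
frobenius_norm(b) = 3.28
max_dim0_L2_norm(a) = 1.26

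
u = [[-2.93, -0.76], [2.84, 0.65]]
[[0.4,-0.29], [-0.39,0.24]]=u @ [[-0.15, -0.04], [0.05, 0.54]]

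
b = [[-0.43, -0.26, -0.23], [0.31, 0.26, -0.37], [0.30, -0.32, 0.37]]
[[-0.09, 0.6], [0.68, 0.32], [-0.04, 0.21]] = b@[[1.02, 0.68], [-0.28, -1.94], [-1.18, -1.67]]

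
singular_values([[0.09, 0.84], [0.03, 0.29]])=[0.89, 0.0]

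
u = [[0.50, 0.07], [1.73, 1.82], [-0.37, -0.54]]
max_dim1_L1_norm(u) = 3.55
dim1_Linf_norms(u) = [0.5, 1.82, 0.54]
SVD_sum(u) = [[0.28, 0.29], [1.75, 1.81], [-0.45, -0.46]] + [[0.22, -0.22], [-0.02, 0.01], [0.08, -0.08]]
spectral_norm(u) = 2.62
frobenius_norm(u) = 2.64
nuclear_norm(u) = 2.95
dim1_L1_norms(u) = [0.57, 3.55, 0.91]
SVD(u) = [[-0.15, 0.94], [-0.96, -0.06], [0.25, 0.33]] @ diag([2.62291604407743, 0.3301687836867725]) @ [[-0.70,-0.72],[0.72,-0.7]]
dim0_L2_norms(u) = [1.84, 1.9]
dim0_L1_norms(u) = [2.6, 2.43]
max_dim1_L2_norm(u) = 2.51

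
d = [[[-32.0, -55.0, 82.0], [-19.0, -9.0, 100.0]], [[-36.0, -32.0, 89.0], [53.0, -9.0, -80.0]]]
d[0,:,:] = [[-32.0, -55.0, 82.0], [-19.0, -9.0, 100.0]]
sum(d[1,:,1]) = -41.0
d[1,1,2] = -80.0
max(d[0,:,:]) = 100.0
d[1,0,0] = -36.0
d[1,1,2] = -80.0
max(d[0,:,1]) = -9.0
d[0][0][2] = 82.0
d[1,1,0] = 53.0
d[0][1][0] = -19.0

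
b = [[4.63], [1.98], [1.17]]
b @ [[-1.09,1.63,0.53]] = [[-5.05, 7.55, 2.45], [-2.16, 3.23, 1.05], [-1.28, 1.91, 0.62]]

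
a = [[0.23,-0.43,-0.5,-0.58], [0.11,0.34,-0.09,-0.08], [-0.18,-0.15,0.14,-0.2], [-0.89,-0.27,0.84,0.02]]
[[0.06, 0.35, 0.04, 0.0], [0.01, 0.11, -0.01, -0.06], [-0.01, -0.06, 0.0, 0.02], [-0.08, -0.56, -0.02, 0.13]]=a @ [[0.0,0.22,-0.05,-0.23], [-0.0,0.09,-0.02,-0.11], [-0.09,-0.4,-0.08,-0.13], [-0.02,-0.24,0.0,0.10]]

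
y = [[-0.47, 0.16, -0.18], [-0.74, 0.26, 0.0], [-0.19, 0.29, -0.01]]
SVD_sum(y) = [[-0.47, 0.2, -0.05], [-0.71, 0.3, -0.08], [-0.26, 0.11, -0.03]] + [[-0.02, -0.06, -0.01], [-0.01, -0.03, -0.01], [0.07, 0.17, 0.04]] + [[0.02,  0.02,  -0.11],[-0.02,  -0.02,  0.08],[0.00,  0.0,  -0.03]]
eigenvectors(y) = [[(0.02+0j),(0.51-0.21j),0.51+0.21j], [-0.70+0.00j,0.74+0.00j,(0.74-0j)], [(-0.71+0j),-0.20-0.33j,(-0.2+0.33j)]]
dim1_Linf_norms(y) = [0.47, 0.74, 0.29]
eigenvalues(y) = [(0.28+0j), (-0.25+0.21j), (-0.25-0.21j)]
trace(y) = -0.22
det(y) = 0.03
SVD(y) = [[-0.52, -0.31, -0.79], [-0.8, -0.14, 0.58], [-0.29, 0.94, -0.18]] @ diag([0.9747767598032332, 0.20492287227692285, 0.14905329572097956]) @ [[0.92, -0.39, 0.1], [0.36, 0.91, 0.23], [-0.18, -0.18, 0.97]]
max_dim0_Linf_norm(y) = 0.74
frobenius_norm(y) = 1.01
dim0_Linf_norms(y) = [0.74, 0.29, 0.18]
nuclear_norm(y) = 1.33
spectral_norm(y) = 0.97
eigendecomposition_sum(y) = [[0.01+0.00j, -0.00+0.00j, -0.00-0.00j], [(-0.19+0j), 0.16-0.00j, (0.11+0j)], [(-0.19+0j), 0.16-0.00j, 0.12+0.00j]] + [[-0.24-0.04j, 0.08+0.10j, -0.09-0.10j], [-0.28-0.17j, 0.05+0.17j, -0.06-0.17j], [-0.00+0.17j, (0.06-0.07j), -0.06+0.07j]] + [[-0.24+0.04j, (0.08-0.1j), -0.09+0.10j],  [-0.28+0.17j, 0.05-0.17j, (-0.06+0.17j)],  [(-0-0.17j), 0.06+0.07j, -0.06-0.07j]]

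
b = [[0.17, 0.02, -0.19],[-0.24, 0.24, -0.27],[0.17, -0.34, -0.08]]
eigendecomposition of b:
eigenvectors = [[-0.37+0.40j,-0.37-0.40j,0.31+0.00j], [-0.70+0.00j,-0.70-0.00j,0.56+0.00j], [(0.47+0.01j),0.47-0.01j,(0.77+0j)]]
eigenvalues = [(0.3+0.14j), (0.3-0.14j), (-0.26+0j)]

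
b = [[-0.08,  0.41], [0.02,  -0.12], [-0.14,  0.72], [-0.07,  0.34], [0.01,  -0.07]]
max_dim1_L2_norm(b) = 0.73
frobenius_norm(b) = 0.92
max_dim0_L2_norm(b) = 0.91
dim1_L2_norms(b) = [0.42, 0.12, 0.73, 0.35, 0.07]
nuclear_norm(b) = 0.93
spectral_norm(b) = 0.92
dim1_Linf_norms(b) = [0.41, 0.12, 0.72, 0.34, 0.07]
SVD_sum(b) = [[-0.08,0.41],[0.02,-0.12],[-0.14,0.72],[-0.07,0.34],[0.01,-0.07]] + [[0.0,0.0], [-0.00,-0.0], [0.00,0.00], [-0.00,-0.00], [-0.00,-0.0]]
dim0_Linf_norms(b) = [0.14, 0.72]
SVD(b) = [[-0.45, 0.02], [0.13, -0.56], [-0.79, 0.11], [-0.38, -0.57], [0.08, -0.59]] @ diag([0.9234515769561134, 0.006097951891188394]) @ [[0.19, -0.98], [0.98, 0.19]]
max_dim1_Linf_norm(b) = 0.72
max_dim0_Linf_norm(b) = 0.72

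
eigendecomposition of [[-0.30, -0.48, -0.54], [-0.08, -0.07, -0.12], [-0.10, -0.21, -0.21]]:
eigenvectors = [[0.92,0.74,0.14], [0.21,0.25,-0.78], [0.34,-0.62,0.61]]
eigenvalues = [-0.61, -0.01, 0.04]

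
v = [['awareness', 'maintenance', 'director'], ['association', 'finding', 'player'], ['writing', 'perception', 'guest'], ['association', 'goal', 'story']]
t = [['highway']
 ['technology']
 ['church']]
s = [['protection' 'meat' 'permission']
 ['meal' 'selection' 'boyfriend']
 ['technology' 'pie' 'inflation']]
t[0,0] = 'highway'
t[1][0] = 'technology'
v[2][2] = 'guest'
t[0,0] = 'highway'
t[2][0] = 'church'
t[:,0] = ['highway', 'technology', 'church']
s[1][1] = 'selection'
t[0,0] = 'highway'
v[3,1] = 'goal'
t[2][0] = 'church'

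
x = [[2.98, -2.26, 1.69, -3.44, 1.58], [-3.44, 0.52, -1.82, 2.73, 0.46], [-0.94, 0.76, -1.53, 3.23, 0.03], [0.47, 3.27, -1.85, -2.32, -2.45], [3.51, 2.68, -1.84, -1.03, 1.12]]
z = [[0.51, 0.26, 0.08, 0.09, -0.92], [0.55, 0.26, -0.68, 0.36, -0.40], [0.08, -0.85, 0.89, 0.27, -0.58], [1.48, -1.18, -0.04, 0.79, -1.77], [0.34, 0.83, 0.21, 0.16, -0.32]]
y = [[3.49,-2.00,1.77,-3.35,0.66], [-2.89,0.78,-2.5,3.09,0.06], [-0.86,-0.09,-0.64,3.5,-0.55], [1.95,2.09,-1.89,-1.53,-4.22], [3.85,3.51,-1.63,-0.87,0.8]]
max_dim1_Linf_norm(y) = 4.22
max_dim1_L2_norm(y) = 5.65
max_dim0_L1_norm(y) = 13.04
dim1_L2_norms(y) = [5.57, 4.98, 3.7, 5.65, 5.59]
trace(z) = 2.13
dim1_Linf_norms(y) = [3.49, 3.09, 3.5, 4.22, 3.85]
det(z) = 0.19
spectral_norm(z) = 3.02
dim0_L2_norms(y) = [6.32, 4.62, 4.0, 6.01, 4.38]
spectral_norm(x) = 8.10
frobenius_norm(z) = 3.54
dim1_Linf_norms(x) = [3.44, 3.44, 3.23, 3.27, 3.51]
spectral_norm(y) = 8.39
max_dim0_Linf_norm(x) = 3.51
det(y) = -454.14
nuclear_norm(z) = 5.99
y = x + z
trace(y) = 2.90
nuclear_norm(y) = 21.84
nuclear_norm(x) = 19.94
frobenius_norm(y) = 11.51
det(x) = -142.94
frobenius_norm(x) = 10.93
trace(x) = 0.77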